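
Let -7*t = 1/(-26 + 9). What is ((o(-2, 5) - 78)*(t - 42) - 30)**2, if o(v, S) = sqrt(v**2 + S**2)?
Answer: 149871480677/14161 - 3859642824*sqrt(29)/14161 ≈ 9.1156e+6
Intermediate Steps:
t = 1/119 (t = -1/(7*(-26 + 9)) = -1/7/(-17) = -1/7*(-1/17) = 1/119 ≈ 0.0084034)
o(v, S) = sqrt(S**2 + v**2)
((o(-2, 5) - 78)*(t - 42) - 30)**2 = ((sqrt(5**2 + (-2)**2) - 78)*(1/119 - 42) - 30)**2 = ((sqrt(25 + 4) - 78)*(-4997/119) - 30)**2 = ((sqrt(29) - 78)*(-4997/119) - 30)**2 = ((-78 + sqrt(29))*(-4997/119) - 30)**2 = ((389766/119 - 4997*sqrt(29)/119) - 30)**2 = (386196/119 - 4997*sqrt(29)/119)**2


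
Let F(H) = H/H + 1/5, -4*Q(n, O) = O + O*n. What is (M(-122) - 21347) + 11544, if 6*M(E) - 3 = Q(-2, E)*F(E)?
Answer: -49043/5 ≈ -9808.6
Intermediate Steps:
Q(n, O) = -O/4 - O*n/4 (Q(n, O) = -(O + O*n)/4 = -O/4 - O*n/4)
F(H) = 6/5 (F(H) = 1 + 1*(⅕) = 1 + ⅕ = 6/5)
M(E) = ½ + E/20 (M(E) = ½ + (-E*(1 - 2)/4*(6/5))/6 = ½ + (-¼*E*(-1)*(6/5))/6 = ½ + ((E/4)*(6/5))/6 = ½ + (3*E/10)/6 = ½ + E/20)
(M(-122) - 21347) + 11544 = ((½ + (1/20)*(-122)) - 21347) + 11544 = ((½ - 61/10) - 21347) + 11544 = (-28/5 - 21347) + 11544 = -106763/5 + 11544 = -49043/5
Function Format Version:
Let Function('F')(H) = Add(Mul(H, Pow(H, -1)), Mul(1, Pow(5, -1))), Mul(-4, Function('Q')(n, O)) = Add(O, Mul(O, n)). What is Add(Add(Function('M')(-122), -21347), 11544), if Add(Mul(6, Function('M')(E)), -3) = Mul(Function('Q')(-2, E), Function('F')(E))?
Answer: Rational(-49043, 5) ≈ -9808.6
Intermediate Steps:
Function('Q')(n, O) = Add(Mul(Rational(-1, 4), O), Mul(Rational(-1, 4), O, n)) (Function('Q')(n, O) = Mul(Rational(-1, 4), Add(O, Mul(O, n))) = Add(Mul(Rational(-1, 4), O), Mul(Rational(-1, 4), O, n)))
Function('F')(H) = Rational(6, 5) (Function('F')(H) = Add(1, Mul(1, Rational(1, 5))) = Add(1, Rational(1, 5)) = Rational(6, 5))
Function('M')(E) = Add(Rational(1, 2), Mul(Rational(1, 20), E)) (Function('M')(E) = Add(Rational(1, 2), Mul(Rational(1, 6), Mul(Mul(Rational(-1, 4), E, Add(1, -2)), Rational(6, 5)))) = Add(Rational(1, 2), Mul(Rational(1, 6), Mul(Mul(Rational(-1, 4), E, -1), Rational(6, 5)))) = Add(Rational(1, 2), Mul(Rational(1, 6), Mul(Mul(Rational(1, 4), E), Rational(6, 5)))) = Add(Rational(1, 2), Mul(Rational(1, 6), Mul(Rational(3, 10), E))) = Add(Rational(1, 2), Mul(Rational(1, 20), E)))
Add(Add(Function('M')(-122), -21347), 11544) = Add(Add(Add(Rational(1, 2), Mul(Rational(1, 20), -122)), -21347), 11544) = Add(Add(Add(Rational(1, 2), Rational(-61, 10)), -21347), 11544) = Add(Add(Rational(-28, 5), -21347), 11544) = Add(Rational(-106763, 5), 11544) = Rational(-49043, 5)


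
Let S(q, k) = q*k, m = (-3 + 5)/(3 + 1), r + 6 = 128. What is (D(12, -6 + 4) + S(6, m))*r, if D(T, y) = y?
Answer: 122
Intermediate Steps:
r = 122 (r = -6 + 128 = 122)
m = ½ (m = 2/4 = 2*(¼) = ½ ≈ 0.50000)
S(q, k) = k*q
(D(12, -6 + 4) + S(6, m))*r = ((-6 + 4) + (½)*6)*122 = (-2 + 3)*122 = 1*122 = 122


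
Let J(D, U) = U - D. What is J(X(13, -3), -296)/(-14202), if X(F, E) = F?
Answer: 103/4734 ≈ 0.021757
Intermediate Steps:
J(X(13, -3), -296)/(-14202) = (-296 - 1*13)/(-14202) = (-296 - 13)*(-1/14202) = -309*(-1/14202) = 103/4734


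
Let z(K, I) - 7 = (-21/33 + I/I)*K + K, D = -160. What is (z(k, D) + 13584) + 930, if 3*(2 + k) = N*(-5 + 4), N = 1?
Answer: 159696/11 ≈ 14518.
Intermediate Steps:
k = -7/3 (k = -2 + (1*(-5 + 4))/3 = -2 + (1*(-1))/3 = -2 + (⅓)*(-1) = -2 - ⅓ = -7/3 ≈ -2.3333)
z(K, I) = 7 + 15*K/11 (z(K, I) = 7 + ((-21/33 + I/I)*K + K) = 7 + ((-21*1/33 + 1)*K + K) = 7 + ((-7/11 + 1)*K + K) = 7 + (4*K/11 + K) = 7 + 15*K/11)
(z(k, D) + 13584) + 930 = ((7 + (15/11)*(-7/3)) + 13584) + 930 = ((7 - 35/11) + 13584) + 930 = (42/11 + 13584) + 930 = 149466/11 + 930 = 159696/11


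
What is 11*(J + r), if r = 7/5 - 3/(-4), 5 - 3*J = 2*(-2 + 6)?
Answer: 253/20 ≈ 12.650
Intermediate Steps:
J = -1 (J = 5/3 - 2*(-2 + 6)/3 = 5/3 - 2*4/3 = 5/3 - ⅓*8 = 5/3 - 8/3 = -1)
r = 43/20 (r = 7*(⅕) - 3*(-¼) = 7/5 + ¾ = 43/20 ≈ 2.1500)
11*(J + r) = 11*(-1 + 43/20) = 11*(23/20) = 253/20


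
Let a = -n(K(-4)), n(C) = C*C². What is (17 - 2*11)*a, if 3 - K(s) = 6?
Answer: -135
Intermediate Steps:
K(s) = -3 (K(s) = 3 - 1*6 = 3 - 6 = -3)
n(C) = C³
a = 27 (a = -1*(-3)³ = -1*(-27) = 27)
(17 - 2*11)*a = (17 - 2*11)*27 = (17 - 22)*27 = -5*27 = -135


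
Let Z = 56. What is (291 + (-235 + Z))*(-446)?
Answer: -49952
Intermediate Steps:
(291 + (-235 + Z))*(-446) = (291 + (-235 + 56))*(-446) = (291 - 179)*(-446) = 112*(-446) = -49952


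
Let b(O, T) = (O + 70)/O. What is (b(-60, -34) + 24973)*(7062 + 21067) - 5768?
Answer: 4214730365/6 ≈ 7.0245e+8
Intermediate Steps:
b(O, T) = (70 + O)/O
(b(-60, -34) + 24973)*(7062 + 21067) - 5768 = ((70 - 60)/(-60) + 24973)*(7062 + 21067) - 5768 = (-1/60*10 + 24973)*28129 - 5768 = (-⅙ + 24973)*28129 - 5768 = (149837/6)*28129 - 5768 = 4214764973/6 - 5768 = 4214730365/6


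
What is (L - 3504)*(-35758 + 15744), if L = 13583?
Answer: -201721106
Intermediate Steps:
(L - 3504)*(-35758 + 15744) = (13583 - 3504)*(-35758 + 15744) = 10079*(-20014) = -201721106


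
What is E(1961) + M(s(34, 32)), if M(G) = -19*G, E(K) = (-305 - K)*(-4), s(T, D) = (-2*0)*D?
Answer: 9064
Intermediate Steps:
s(T, D) = 0 (s(T, D) = 0*D = 0)
E(K) = 1220 + 4*K
E(1961) + M(s(34, 32)) = (1220 + 4*1961) - 19*0 = (1220 + 7844) + 0 = 9064 + 0 = 9064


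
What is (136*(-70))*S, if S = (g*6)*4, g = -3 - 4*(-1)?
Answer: -228480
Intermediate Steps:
g = 1 (g = -3 + 4 = 1)
S = 24 (S = (1*6)*4 = 6*4 = 24)
(136*(-70))*S = (136*(-70))*24 = -9520*24 = -228480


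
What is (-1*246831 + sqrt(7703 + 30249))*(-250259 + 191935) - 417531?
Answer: 14395753713 - 466592*sqrt(593) ≈ 1.4384e+10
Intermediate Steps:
(-1*246831 + sqrt(7703 + 30249))*(-250259 + 191935) - 417531 = (-246831 + sqrt(37952))*(-58324) - 417531 = (-246831 + 8*sqrt(593))*(-58324) - 417531 = (14396171244 - 466592*sqrt(593)) - 417531 = 14395753713 - 466592*sqrt(593)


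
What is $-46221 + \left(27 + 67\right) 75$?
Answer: $-39171$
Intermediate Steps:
$-46221 + \left(27 + 67\right) 75 = -46221 + 94 \cdot 75 = -46221 + 7050 = -39171$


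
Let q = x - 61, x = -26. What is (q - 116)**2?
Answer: 41209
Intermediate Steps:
q = -87 (q = -26 - 61 = -87)
(q - 116)**2 = (-87 - 116)**2 = (-203)**2 = 41209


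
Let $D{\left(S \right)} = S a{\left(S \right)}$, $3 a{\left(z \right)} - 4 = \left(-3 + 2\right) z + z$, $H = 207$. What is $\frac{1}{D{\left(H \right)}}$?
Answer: $\frac{1}{276} \approx 0.0036232$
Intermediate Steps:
$a{\left(z \right)} = \frac{4}{3}$ ($a{\left(z \right)} = \frac{4}{3} + \frac{\left(-3 + 2\right) z + z}{3} = \frac{4}{3} + \frac{- z + z}{3} = \frac{4}{3} + \frac{1}{3} \cdot 0 = \frac{4}{3} + 0 = \frac{4}{3}$)
$D{\left(S \right)} = \frac{4 S}{3}$ ($D{\left(S \right)} = S \frac{4}{3} = \frac{4 S}{3}$)
$\frac{1}{D{\left(H \right)}} = \frac{1}{\frac{4}{3} \cdot 207} = \frac{1}{276}$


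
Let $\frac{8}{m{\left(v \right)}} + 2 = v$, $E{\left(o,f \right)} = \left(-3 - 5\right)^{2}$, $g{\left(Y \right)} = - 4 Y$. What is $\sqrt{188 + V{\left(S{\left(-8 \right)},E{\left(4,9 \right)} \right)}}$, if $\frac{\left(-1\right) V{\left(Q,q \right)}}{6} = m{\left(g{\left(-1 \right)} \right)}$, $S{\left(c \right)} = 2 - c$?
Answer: $2 \sqrt{41} \approx 12.806$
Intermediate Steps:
$E{\left(o,f \right)} = 64$ ($E{\left(o,f \right)} = \left(-8\right)^{2} = 64$)
$m{\left(v \right)} = \frac{8}{-2 + v}$
$V{\left(Q,q \right)} = -24$ ($V{\left(Q,q \right)} = - 6 \frac{8}{-2 - -4} = - 6 \frac{8}{-2 + 4} = - 6 \cdot \frac{8}{2} = - 6 \cdot 8 \cdot \frac{1}{2} = \left(-6\right) 4 = -24$)
$\sqrt{188 + V{\left(S{\left(-8 \right)},E{\left(4,9 \right)} \right)}} = \sqrt{188 - 24} = \sqrt{164} = 2 \sqrt{41}$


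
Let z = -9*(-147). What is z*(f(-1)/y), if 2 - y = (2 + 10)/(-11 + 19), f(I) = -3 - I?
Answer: -5292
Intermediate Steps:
y = ½ (y = 2 - (2 + 10)/(-11 + 19) = 2 - 12/8 = 2 - 1*3/2 = 2 - 3/2 = ½ ≈ 0.50000)
z = 1323
z*(f(-1)/y) = 1323*((-3 - 1*(-1))/(½)) = 1323*((-3 + 1)*2) = 1323*(-2*2) = 1323*(-4) = -5292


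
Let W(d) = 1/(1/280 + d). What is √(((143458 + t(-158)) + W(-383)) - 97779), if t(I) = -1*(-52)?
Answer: 7*√10732974671419/107239 ≈ 213.85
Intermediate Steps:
t(I) = 52
W(d) = 1/(1/280 + d)
√(((143458 + t(-158)) + W(-383)) - 97779) = √(((143458 + 52) + 280/(1 + 280*(-383))) - 97779) = √((143510 + 280/(1 - 107240)) - 97779) = √((143510 + 280/(-107239)) - 97779) = √((143510 + 280*(-1/107239)) - 97779) = √((143510 - 280/107239) - 97779) = √(15389868610/107239 - 97779) = √(4904146429/107239) = 7*√10732974671419/107239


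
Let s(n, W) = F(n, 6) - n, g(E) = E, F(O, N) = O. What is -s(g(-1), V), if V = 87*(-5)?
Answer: 0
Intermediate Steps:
V = -435
s(n, W) = 0 (s(n, W) = n - n = 0)
-s(g(-1), V) = -1*0 = 0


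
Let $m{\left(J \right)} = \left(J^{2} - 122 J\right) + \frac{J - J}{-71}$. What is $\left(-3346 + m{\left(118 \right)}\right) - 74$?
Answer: $-3892$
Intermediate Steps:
$m{\left(J \right)} = J^{2} - 122 J$ ($m{\left(J \right)} = \left(J^{2} - 122 J\right) + 0 \left(- \frac{1}{71}\right) = \left(J^{2} - 122 J\right) + 0 = J^{2} - 122 J$)
$\left(-3346 + m{\left(118 \right)}\right) - 74 = \left(-3346 + 118 \left(-122 + 118\right)\right) - 74 = \left(-3346 + 118 \left(-4\right)\right) - 74 = \left(-3346 - 472\right) - 74 = -3818 - 74 = -3892$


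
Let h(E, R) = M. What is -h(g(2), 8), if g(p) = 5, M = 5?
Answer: -5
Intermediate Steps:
h(E, R) = 5
-h(g(2), 8) = -1*5 = -5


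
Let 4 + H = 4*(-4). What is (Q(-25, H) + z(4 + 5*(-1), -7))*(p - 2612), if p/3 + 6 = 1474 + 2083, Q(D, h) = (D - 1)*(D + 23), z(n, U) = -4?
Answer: 385968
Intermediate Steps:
H = -20 (H = -4 + 4*(-4) = -4 - 16 = -20)
Q(D, h) = (-1 + D)*(23 + D)
p = 10653 (p = -18 + 3*(1474 + 2083) = -18 + 3*3557 = -18 + 10671 = 10653)
(Q(-25, H) + z(4 + 5*(-1), -7))*(p - 2612) = ((-23 + (-25)² + 22*(-25)) - 4)*(10653 - 2612) = ((-23 + 625 - 550) - 4)*8041 = (52 - 4)*8041 = 48*8041 = 385968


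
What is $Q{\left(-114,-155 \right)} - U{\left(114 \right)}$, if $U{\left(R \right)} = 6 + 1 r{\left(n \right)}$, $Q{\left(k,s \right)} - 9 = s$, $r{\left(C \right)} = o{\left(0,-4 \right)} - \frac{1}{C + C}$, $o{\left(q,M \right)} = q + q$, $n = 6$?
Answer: $- \frac{1823}{12} \approx -151.92$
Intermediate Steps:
$o{\left(q,M \right)} = 2 q$
$r{\left(C \right)} = - \frac{1}{2 C}$ ($r{\left(C \right)} = 2 \cdot 0 - \frac{1}{C + C} = 0 - \frac{1}{2 C} = - \frac{1}{2 C}$)
$Q{\left(k,s \right)} = 9 + s$
$U{\left(R \right)} = \frac{71}{12}$ ($U{\left(R \right)} = 6 + 1 \left(- \frac{1}{2 \cdot 6}\right) = 6 + 1 \left(\left(- \frac{1}{2}\right) \frac{1}{6}\right) = 6 + 1 \left(- \frac{1}{12}\right) = 6 - \frac{1}{12} = \frac{71}{12}$)
$Q{\left(-114,-155 \right)} - U{\left(114 \right)} = \left(9 - 155\right) - \frac{71}{12} = -146 - \frac{71}{12} = - \frac{1823}{12}$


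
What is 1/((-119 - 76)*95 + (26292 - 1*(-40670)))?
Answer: 1/48437 ≈ 2.0645e-5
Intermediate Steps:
1/((-119 - 76)*95 + (26292 - 1*(-40670))) = 1/(-195*95 + (26292 + 40670)) = 1/(-18525 + 66962) = 1/48437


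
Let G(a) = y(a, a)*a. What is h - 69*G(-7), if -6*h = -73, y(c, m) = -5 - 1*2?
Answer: -20213/6 ≈ -3368.8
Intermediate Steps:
y(c, m) = -7 (y(c, m) = -5 - 2 = -7)
G(a) = -7*a
h = 73/6 (h = -⅙*(-73) = 73/6 ≈ 12.167)
h - 69*G(-7) = 73/6 - (-483)*(-7) = 73/6 - 69*49 = 73/6 - 3381 = -20213/6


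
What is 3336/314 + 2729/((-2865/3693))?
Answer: -525832703/149935 ≈ -3507.1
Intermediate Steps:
3336/314 + 2729/((-2865/3693)) = 3336*(1/314) + 2729/((-2865*1/3693)) = 1668/157 + 2729/(-955/1231) = 1668/157 + 2729*(-1231/955) = 1668/157 - 3359399/955 = -525832703/149935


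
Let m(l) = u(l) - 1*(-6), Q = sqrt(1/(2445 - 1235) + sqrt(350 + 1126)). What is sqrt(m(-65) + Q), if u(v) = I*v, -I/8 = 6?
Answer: sqrt(37824600 + 110*sqrt(10)*sqrt(1 + 7260*sqrt(41)))/110 ≈ 55.966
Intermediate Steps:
I = -48 (I = -8*6 = -48)
u(v) = -48*v
Q = sqrt(1/1210 + 6*sqrt(41)) (Q = sqrt(1/1210 + sqrt(1476)) = sqrt(1/1210 + 6*sqrt(41)) ≈ 6.1983)
m(l) = 6 - 48*l (m(l) = -48*l - 1*(-6) = -48*l + 6 = 6 - 48*l)
sqrt(m(-65) + Q) = sqrt((6 - 48*(-65)) + sqrt(10 + 72600*sqrt(41))/110) = sqrt((6 + 3120) + sqrt(10 + 72600*sqrt(41))/110) = sqrt(3126 + sqrt(10 + 72600*sqrt(41))/110)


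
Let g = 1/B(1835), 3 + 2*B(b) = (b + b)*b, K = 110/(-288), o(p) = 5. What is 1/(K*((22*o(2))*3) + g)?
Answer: -161626728/20371702127 ≈ -0.0079339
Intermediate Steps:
K = -55/144 (K = 110*(-1/288) = -55/144 ≈ -0.38194)
B(b) = -3/2 + b² (B(b) = -3/2 + ((b + b)*b)/2 = -3/2 + ((2*b)*b)/2 = -3/2 + (2*b²)/2 = -3/2 + b²)
g = 2/6734447 (g = 1/(-3/2 + 1835²) = 1/(-3/2 + 3367225) = 1/(6734447/2) = 2/6734447 ≈ 2.9698e-7)
1/(K*((22*o(2))*3) + g) = 1/(-55*22*5*3/144 + 2/6734447) = 1/(-3025*3/72 + 2/6734447) = 1/(-55/144*330 + 2/6734447) = 1/(-3025/24 + 2/6734447) = 1/(-20371702127/161626728) = -161626728/20371702127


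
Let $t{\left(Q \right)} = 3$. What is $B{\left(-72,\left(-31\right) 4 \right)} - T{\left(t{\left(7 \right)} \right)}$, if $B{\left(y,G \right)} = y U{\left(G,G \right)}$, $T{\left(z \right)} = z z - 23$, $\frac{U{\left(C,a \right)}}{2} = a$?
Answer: $17870$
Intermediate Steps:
$U{\left(C,a \right)} = 2 a$
$T{\left(z \right)} = -23 + z^{2}$ ($T{\left(z \right)} = z^{2} - 23 = -23 + z^{2}$)
$B{\left(y,G \right)} = 2 G y$ ($B{\left(y,G \right)} = y 2 G = 2 G y$)
$B{\left(-72,\left(-31\right) 4 \right)} - T{\left(t{\left(7 \right)} \right)} = 2 \left(\left(-31\right) 4\right) \left(-72\right) - \left(-23 + 3^{2}\right) = 2 \left(-124\right) \left(-72\right) - \left(-23 + 9\right) = 17856 - -14 = 17856 + 14 = 17870$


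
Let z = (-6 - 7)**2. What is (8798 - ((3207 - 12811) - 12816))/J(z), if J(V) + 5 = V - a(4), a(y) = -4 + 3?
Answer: 946/5 ≈ 189.20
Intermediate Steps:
z = 169 (z = (-13)**2 = 169)
a(y) = -1
J(V) = -4 + V (J(V) = -5 + (V - 1*(-1)) = -5 + (V + 1) = -5 + (1 + V) = -4 + V)
(8798 - ((3207 - 12811) - 12816))/J(z) = (8798 - ((3207 - 12811) - 12816))/(-4 + 169) = (8798 - (-9604 - 12816))/165 = (8798 - 1*(-22420))*(1/165) = (8798 + 22420)*(1/165) = 31218*(1/165) = 946/5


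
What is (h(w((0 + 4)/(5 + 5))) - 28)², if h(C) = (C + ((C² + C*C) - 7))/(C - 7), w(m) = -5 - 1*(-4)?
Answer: 11881/16 ≈ 742.56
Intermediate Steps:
w(m) = -1 (w(m) = -5 + 4 = -1)
h(C) = (-7 + C + 2*C²)/(-7 + C) (h(C) = (C + ((C² + C²) - 7))/(-7 + C) = (C + (2*C² - 7))/(-7 + C) = (C + (-7 + 2*C²))/(-7 + C) = (-7 + C + 2*C²)/(-7 + C))
(h(w((0 + 4)/(5 + 5))) - 28)² = ((-7 - 1 + 2*(-1)²)/(-7 - 1) - 28)² = ((-7 - 1 + 2*1)/(-8) - 28)² = (-(-7 - 1 + 2)/8 - 28)² = (-⅛*(-6) - 28)² = (¾ - 28)² = (-109/4)² = 11881/16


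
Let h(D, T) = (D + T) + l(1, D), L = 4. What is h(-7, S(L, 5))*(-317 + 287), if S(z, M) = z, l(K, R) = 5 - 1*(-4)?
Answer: -180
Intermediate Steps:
l(K, R) = 9 (l(K, R) = 5 + 4 = 9)
h(D, T) = 9 + D + T (h(D, T) = (D + T) + 9 = 9 + D + T)
h(-7, S(L, 5))*(-317 + 287) = (9 - 7 + 4)*(-317 + 287) = 6*(-30) = -180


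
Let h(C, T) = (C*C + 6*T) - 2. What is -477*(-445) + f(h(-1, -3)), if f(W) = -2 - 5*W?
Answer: 212358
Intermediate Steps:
h(C, T) = -2 + C² + 6*T (h(C, T) = (C² + 6*T) - 2 = -2 + C² + 6*T)
-477*(-445) + f(h(-1, -3)) = -477*(-445) + (-2 - 5*(-2 + (-1)² + 6*(-3))) = 212265 + (-2 - 5*(-2 + 1 - 18)) = 212265 + (-2 - 5*(-19)) = 212265 + (-2 + 95) = 212265 + 93 = 212358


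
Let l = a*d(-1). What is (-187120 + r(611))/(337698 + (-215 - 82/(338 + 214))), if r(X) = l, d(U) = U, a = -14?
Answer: -51641256/93145267 ≈ -0.55442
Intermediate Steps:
l = 14 (l = -14*(-1) = 14)
r(X) = 14
(-187120 + r(611))/(337698 + (-215 - 82/(338 + 214))) = (-187120 + 14)/(337698 + (-215 - 82/(338 + 214))) = -187106/(337698 + (-215 - 82/552)) = -187106/(337698 + (-215 + (1/552)*(-82))) = -187106/(337698 + (-215 - 41/276)) = -187106/(337698 - 59381/276) = -187106/93145267/276 = -187106*276/93145267 = -51641256/93145267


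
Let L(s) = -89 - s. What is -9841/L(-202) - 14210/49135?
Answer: -97028653/1110451 ≈ -87.378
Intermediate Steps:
-9841/L(-202) - 14210/49135 = -9841/(-89 - 1*(-202)) - 14210/49135 = -9841/(-89 + 202) - 14210*1/49135 = -9841/113 - 2842/9827 = -97028653/1110451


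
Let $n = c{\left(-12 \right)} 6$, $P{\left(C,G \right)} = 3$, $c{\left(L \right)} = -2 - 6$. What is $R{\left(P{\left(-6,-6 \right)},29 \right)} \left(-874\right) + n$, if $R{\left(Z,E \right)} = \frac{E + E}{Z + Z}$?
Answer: $- \frac{25490}{3} \approx -8496.7$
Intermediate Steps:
$c{\left(L \right)} = -8$
$R{\left(Z,E \right)} = \frac{E}{Z}$ ($R{\left(Z,E \right)} = \frac{2 E}{2 Z} = 2 E \frac{1}{2 Z} = \frac{E}{Z}$)
$n = -48$ ($n = \left(-8\right) 6 = -48$)
$R{\left(P{\left(-6,-6 \right)},29 \right)} \left(-874\right) + n = \frac{29}{3} \left(-874\right) - 48 = - \frac{25346}{3} - 48 = - \frac{25490}{3}$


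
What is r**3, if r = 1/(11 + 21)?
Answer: 1/32768 ≈ 3.0518e-5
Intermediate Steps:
r = 1/32 ≈ 0.031250
r**3 = (1/32)**3 = 1/32768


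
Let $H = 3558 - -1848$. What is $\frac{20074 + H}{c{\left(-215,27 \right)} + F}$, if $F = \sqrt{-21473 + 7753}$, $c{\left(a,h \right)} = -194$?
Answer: $- \frac{1235780}{12839} - \frac{89180 i \sqrt{70}}{12839} \approx -96.252 - 58.115 i$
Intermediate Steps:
$H = 5406$ ($H = 3558 + 1848 = 5406$)
$F = 14 i \sqrt{70}$ ($F = \sqrt{-13720} = 14 i \sqrt{70} \approx 117.13 i$)
$\frac{20074 + H}{c{\left(-215,27 \right)} + F} = \frac{20074 + 5406}{-194 + 14 i \sqrt{70}} = \frac{25480}{-194 + 14 i \sqrt{70}}$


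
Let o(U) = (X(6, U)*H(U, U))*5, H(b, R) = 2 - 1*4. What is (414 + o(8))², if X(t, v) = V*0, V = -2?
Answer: 171396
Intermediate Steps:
H(b, R) = -2 (H(b, R) = 2 - 4 = -2)
X(t, v) = 0 (X(t, v) = -2*0 = 0)
o(U) = 0 (o(U) = (0*(-2))*5 = 0*5 = 0)
(414 + o(8))² = (414 + 0)² = 414² = 171396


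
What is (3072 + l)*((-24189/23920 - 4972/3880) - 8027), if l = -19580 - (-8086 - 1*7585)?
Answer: 15593214639753/2320240 ≈ 6.7205e+6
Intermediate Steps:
l = -3909 (l = -19580 - (-8086 - 7585) = -19580 - 1*(-15671) = -19580 + 15671 = -3909)
(3072 + l)*((-24189/23920 - 4972/3880) - 8027) = (3072 - 3909)*((-24189/23920 - 4972/3880) - 8027) = -837*((-24189*1/23920 - 4972*1/3880) - 8027) = -837*((-24189/23920 - 1243/970) - 8027) = -837*(-5319589/2320240 - 8027) = -837*(-18629886069/2320240) = 15593214639753/2320240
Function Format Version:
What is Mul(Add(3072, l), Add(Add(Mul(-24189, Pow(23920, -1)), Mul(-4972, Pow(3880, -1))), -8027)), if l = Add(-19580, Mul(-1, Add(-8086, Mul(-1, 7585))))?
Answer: Rational(15593214639753, 2320240) ≈ 6.7205e+6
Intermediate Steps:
l = -3909 (l = Add(-19580, Mul(-1, Add(-8086, -7585))) = Add(-19580, Mul(-1, -15671)) = Add(-19580, 15671) = -3909)
Mul(Add(3072, l), Add(Add(Mul(-24189, Pow(23920, -1)), Mul(-4972, Pow(3880, -1))), -8027)) = Mul(Add(3072, -3909), Add(Add(Mul(-24189, Pow(23920, -1)), Mul(-4972, Pow(3880, -1))), -8027)) = Mul(-837, Add(Add(Mul(-24189, Rational(1, 23920)), Mul(-4972, Rational(1, 3880))), -8027)) = Mul(-837, Add(Add(Rational(-24189, 23920), Rational(-1243, 970)), -8027)) = Mul(-837, Add(Rational(-5319589, 2320240), -8027)) = Mul(-837, Rational(-18629886069, 2320240)) = Rational(15593214639753, 2320240)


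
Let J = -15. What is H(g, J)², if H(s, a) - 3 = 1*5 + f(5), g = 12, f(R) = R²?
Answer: 1089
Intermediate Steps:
H(s, a) = 33 (H(s, a) = 3 + (1*5 + 5²) = 3 + (5 + 25) = 3 + 30 = 33)
H(g, J)² = 33² = 1089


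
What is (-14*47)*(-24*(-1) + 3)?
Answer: -17766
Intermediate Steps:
(-14*47)*(-24*(-1) + 3) = -658*(-4*(-6) + 3) = -658*(24 + 3) = -658*27 = -17766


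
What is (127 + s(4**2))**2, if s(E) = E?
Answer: 20449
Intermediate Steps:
(127 + s(4**2))**2 = (127 + 4**2)**2 = (127 + 16)**2 = 143**2 = 20449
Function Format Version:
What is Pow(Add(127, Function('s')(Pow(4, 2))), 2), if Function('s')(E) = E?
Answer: 20449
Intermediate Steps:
Pow(Add(127, Function('s')(Pow(4, 2))), 2) = Pow(Add(127, Pow(4, 2)), 2) = Pow(Add(127, 16), 2) = Pow(143, 2) = 20449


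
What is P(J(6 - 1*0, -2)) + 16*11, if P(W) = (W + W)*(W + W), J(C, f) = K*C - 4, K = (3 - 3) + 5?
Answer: 2880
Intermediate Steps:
K = 5 (K = 0 + 5 = 5)
J(C, f) = -4 + 5*C (J(C, f) = 5*C - 4 = -4 + 5*C)
P(W) = 4*W² (P(W) = (2*W)*(2*W) = 4*W²)
P(J(6 - 1*0, -2)) + 16*11 = 4*(-4 + 5*(6 - 1*0))² + 16*11 = 4*(-4 + 5*(6 + 0))² + 176 = 4*(-4 + 5*6)² + 176 = 4*(-4 + 30)² + 176 = 4*26² + 176 = 4*676 + 176 = 2704 + 176 = 2880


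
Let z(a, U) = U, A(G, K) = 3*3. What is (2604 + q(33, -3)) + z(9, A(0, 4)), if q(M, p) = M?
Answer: 2646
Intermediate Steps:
A(G, K) = 9
(2604 + q(33, -3)) + z(9, A(0, 4)) = (2604 + 33) + 9 = 2637 + 9 = 2646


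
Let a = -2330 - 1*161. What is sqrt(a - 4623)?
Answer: I*sqrt(7114) ≈ 84.344*I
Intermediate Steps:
a = -2491 (a = -2330 - 161 = -2491)
sqrt(a - 4623) = sqrt(-2491 - 4623) = sqrt(-7114) = I*sqrt(7114)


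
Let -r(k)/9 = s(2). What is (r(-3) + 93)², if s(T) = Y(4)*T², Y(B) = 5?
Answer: 7569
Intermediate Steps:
s(T) = 5*T²
r(k) = -180 (r(k) = -45*2² = -45*4 = -9*20 = -180)
(r(-3) + 93)² = (-180 + 93)² = (-87)² = 7569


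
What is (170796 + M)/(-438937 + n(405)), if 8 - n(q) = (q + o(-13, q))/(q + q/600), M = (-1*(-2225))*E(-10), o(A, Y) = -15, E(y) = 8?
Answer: -1020115764/2374172161 ≈ -0.42967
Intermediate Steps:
M = 17800 (M = -1*(-2225)*8 = 2225*8 = 17800)
n(q) = 8 - 600*(-15 + q)/(601*q) (n(q) = 8 - (q - 15)/(q + q/600) = 8 - (-15 + q)/(q + q*(1/600)) = 8 - (-15 + q)/(q + q/600) = 8 - (-15 + q)/(601*q/600) = 8 - (-15 + q)*600/(601*q) = 8 - 600*(-15 + q)/(601*q))
(170796 + M)/(-438937 + n(405)) = (170796 + 17800)/(-438937 + (8/601)*(1125 + 526*405)/405) = 188596/(-438937 + (8/601)*(1/405)*(1125 + 213030)) = 188596/(-438937 + (8/601)*(1/405)*214155) = 188596/(-438937 + 38072/5409) = 188596/(-2374172161/5409) = 188596*(-5409/2374172161) = -1020115764/2374172161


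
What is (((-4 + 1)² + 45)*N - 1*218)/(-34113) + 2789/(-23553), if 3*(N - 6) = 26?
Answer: -36220193/267821163 ≈ -0.13524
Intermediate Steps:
N = 44/3 (N = 6 + (⅓)*26 = 6 + 26/3 = 44/3 ≈ 14.667)
(((-4 + 1)² + 45)*N - 1*218)/(-34113) + 2789/(-23553) = (((-4 + 1)² + 45)*(44/3) - 1*218)/(-34113) + 2789/(-23553) = (((-3)² + 45)*(44/3) - 218)*(-1/34113) + 2789*(-1/23553) = ((9 + 45)*(44/3) - 218)*(-1/34113) - 2789/23553 = (54*(44/3) - 218)*(-1/34113) - 2789/23553 = (792 - 218)*(-1/34113) - 2789/23553 = 574*(-1/34113) - 2789/23553 = -574/34113 - 2789/23553 = -36220193/267821163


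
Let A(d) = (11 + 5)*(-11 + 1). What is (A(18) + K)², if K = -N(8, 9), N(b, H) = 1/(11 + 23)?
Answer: 29604481/1156 ≈ 25609.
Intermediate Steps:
N(b, H) = 1/34
A(d) = -160 (A(d) = 16*(-10) = -160)
K = -1/34 (K = -1*1/34 = -1/34 ≈ -0.029412)
(A(18) + K)² = (-160 - 1/34)² = (-5441/34)² = 29604481/1156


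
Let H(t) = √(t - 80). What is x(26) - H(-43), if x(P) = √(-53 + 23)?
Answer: I*(√30 - √123) ≈ -5.6133*I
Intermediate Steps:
x(P) = I*√30 (x(P) = √(-30) = I*√30)
H(t) = √(-80 + t)
x(26) - H(-43) = I*√30 - √(-80 - 43) = I*√30 - √(-123) = I*√30 - I*√123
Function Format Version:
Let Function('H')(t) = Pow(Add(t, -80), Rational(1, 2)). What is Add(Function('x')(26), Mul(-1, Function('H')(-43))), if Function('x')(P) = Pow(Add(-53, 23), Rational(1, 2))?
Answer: Mul(I, Add(Pow(30, Rational(1, 2)), Mul(-1, Pow(123, Rational(1, 2))))) ≈ Mul(-5.6133, I)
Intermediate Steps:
Function('x')(P) = Mul(I, Pow(30, Rational(1, 2))) (Function('x')(P) = Pow(-30, Rational(1, 2)) = Mul(I, Pow(30, Rational(1, 2))))
Function('H')(t) = Pow(Add(-80, t), Rational(1, 2))
Add(Function('x')(26), Mul(-1, Function('H')(-43))) = Add(Mul(I, Pow(30, Rational(1, 2))), Mul(-1, Pow(Add(-80, -43), Rational(1, 2)))) = Add(Mul(I, Pow(30, Rational(1, 2))), Mul(-1, Pow(-123, Rational(1, 2)))) = Add(Mul(I, Pow(30, Rational(1, 2))), Mul(-1, Mul(I, Pow(123, Rational(1, 2))))) = Add(Mul(I, Pow(30, Rational(1, 2))), Mul(-1, I, Pow(123, Rational(1, 2))))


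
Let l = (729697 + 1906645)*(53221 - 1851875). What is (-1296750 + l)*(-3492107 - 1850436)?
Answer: 25333635722723522974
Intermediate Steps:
l = -4741867083668 (l = 2636342*(-1798654) = -4741867083668)
(-1296750 + l)*(-3492107 - 1850436) = (-1296750 - 4741867083668)*(-3492107 - 1850436) = -4741868380418*(-5342543) = 25333635722723522974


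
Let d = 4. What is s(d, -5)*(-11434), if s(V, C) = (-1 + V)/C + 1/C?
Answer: 45736/5 ≈ 9147.2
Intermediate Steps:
s(V, C) = 1/C + (-1 + V)/C (s(V, C) = (-1 + V)/C + 1/C = 1/C + (-1 + V)/C)
s(d, -5)*(-11434) = (4/(-5))*(-11434) = (4*(-⅕))*(-11434) = -⅘*(-11434) = 45736/5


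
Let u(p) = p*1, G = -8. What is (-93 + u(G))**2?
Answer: 10201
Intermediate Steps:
u(p) = p
(-93 + u(G))**2 = (-93 - 8)**2 = (-101)**2 = 10201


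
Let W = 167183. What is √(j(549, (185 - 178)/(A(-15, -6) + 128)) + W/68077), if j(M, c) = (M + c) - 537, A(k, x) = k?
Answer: √859125694081630/7692701 ≈ 3.8102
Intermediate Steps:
j(M, c) = -537 + M + c
√(j(549, (185 - 178)/(A(-15, -6) + 128)) + W/68077) = √((-537 + 549 + (185 - 178)/(-15 + 128)) + 167183/68077) = √((-537 + 549 + 7/113) + 167183*(1/68077)) = √((-537 + 549 + 7*(1/113)) + 167183/68077) = √((-537 + 549 + 7/113) + 167183/68077) = √(1363/113 + 167183/68077) = √(111680630/7692701) = √859125694081630/7692701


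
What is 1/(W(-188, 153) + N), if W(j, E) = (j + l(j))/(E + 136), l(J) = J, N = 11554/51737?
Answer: -14951993/16114006 ≈ -0.92789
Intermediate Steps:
N = 11554/51737 (N = 11554*(1/51737) = 11554/51737 ≈ 0.22332)
W(j, E) = 2*j/(136 + E) (W(j, E) = (j + j)/(E + 136) = (2*j)/(136 + E) = 2*j/(136 + E))
1/(W(-188, 153) + N) = 1/(2*(-188)/(136 + 153) + 11554/51737) = 1/(2*(-188)/289 + 11554/51737) = 1/(2*(-188)*(1/289) + 11554/51737) = 1/(-376/289 + 11554/51737) = 1/(-16114006/14951993) = -14951993/16114006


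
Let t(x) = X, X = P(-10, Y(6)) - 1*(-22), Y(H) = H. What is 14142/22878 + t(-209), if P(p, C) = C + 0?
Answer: 109121/3813 ≈ 28.618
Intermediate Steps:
P(p, C) = C
X = 28 (X = 6 - 1*(-22) = 6 + 22 = 28)
t(x) = 28
14142/22878 + t(-209) = 14142/22878 + 28 = 14142*(1/22878) + 28 = 2357/3813 + 28 = 109121/3813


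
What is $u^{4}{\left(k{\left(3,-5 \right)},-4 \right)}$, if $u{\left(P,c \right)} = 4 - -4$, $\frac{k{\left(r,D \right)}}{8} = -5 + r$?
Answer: $4096$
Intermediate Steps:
$k{\left(r,D \right)} = -40 + 8 r$ ($k{\left(r,D \right)} = 8 \left(-5 + r\right) = -40 + 8 r$)
$u{\left(P,c \right)} = 8$ ($u{\left(P,c \right)} = 4 + 4 = 8$)
$u^{4}{\left(k{\left(3,-5 \right)},-4 \right)} = 8^{4} = 4096$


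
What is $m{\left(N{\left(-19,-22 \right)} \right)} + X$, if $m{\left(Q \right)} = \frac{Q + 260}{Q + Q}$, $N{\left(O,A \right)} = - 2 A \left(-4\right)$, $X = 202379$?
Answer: $\frac{17809331}{88} \approx 2.0238 \cdot 10^{5}$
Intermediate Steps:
$N{\left(O,A \right)} = 8 A$
$m{\left(Q \right)} = \frac{260 + Q}{2 Q}$
$m{\left(N{\left(-19,-22 \right)} \right)} + X = \frac{260 + 8 \left(-22\right)}{2 \cdot 8 \left(-22\right)} + 202379 = \frac{260 - 176}{2 \left(-176\right)} + 202379 = \frac{1}{2} \left(- \frac{1}{176}\right) 84 + 202379 = - \frac{21}{88} + 202379 = \frac{17809331}{88}$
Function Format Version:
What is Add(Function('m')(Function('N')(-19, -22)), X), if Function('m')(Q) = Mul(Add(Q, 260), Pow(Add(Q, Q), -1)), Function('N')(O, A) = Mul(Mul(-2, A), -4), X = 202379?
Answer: Rational(17809331, 88) ≈ 2.0238e+5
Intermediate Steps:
Function('N')(O, A) = Mul(8, A)
Function('m')(Q) = Mul(Rational(1, 2), Pow(Q, -1), Add(260, Q)) (Function('m')(Q) = Mul(Add(260, Q), Pow(Mul(2, Q), -1)) = Mul(Add(260, Q), Mul(Rational(1, 2), Pow(Q, -1))) = Mul(Rational(1, 2), Pow(Q, -1), Add(260, Q)))
Add(Function('m')(Function('N')(-19, -22)), X) = Add(Mul(Rational(1, 2), Pow(Mul(8, -22), -1), Add(260, Mul(8, -22))), 202379) = Add(Mul(Rational(1, 2), Pow(-176, -1), Add(260, -176)), 202379) = Add(Mul(Rational(1, 2), Rational(-1, 176), 84), 202379) = Add(Rational(-21, 88), 202379) = Rational(17809331, 88)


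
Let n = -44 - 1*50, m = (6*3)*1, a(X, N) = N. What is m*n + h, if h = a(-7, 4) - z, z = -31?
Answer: -1657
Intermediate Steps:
m = 18 (m = 18*1 = 18)
h = 35 (h = 4 - 1*(-31) = 4 + 31 = 35)
n = -94 (n = -44 - 50 = -94)
m*n + h = 18*(-94) + 35 = -1692 + 35 = -1657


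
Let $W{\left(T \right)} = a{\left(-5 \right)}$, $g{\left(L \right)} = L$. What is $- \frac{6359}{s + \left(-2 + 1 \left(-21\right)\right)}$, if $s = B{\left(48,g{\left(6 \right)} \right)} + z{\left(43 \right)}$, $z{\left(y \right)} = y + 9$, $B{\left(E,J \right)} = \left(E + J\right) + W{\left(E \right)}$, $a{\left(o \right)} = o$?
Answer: $- \frac{6359}{78} \approx -81.526$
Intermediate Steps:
$W{\left(T \right)} = -5$
$B{\left(E,J \right)} = -5 + E + J$ ($B{\left(E,J \right)} = \left(E + J\right) - 5 = -5 + E + J$)
$z{\left(y \right)} = 9 + y$
$s = 101$ ($s = \left(-5 + 48 + 6\right) + \left(9 + 43\right) = 49 + 52 = 101$)
$- \frac{6359}{s + \left(-2 + 1 \left(-21\right)\right)} = - \frac{6359}{101 + \left(-2 + 1 \left(-21\right)\right)} = - \frac{6359}{101 - 23} = - \frac{6359}{78}$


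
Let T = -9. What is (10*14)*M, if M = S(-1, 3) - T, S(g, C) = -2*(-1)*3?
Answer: 2100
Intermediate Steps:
S(g, C) = 6 (S(g, C) = 2*3 = 6)
M = 15 (M = 6 - 1*(-9) = 6 + 9 = 15)
(10*14)*M = (10*14)*15 = 140*15 = 2100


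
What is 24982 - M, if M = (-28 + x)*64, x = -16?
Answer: 27798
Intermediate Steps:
M = -2816 (M = (-28 - 16)*64 = -44*64 = -2816)
24982 - M = 24982 - 1*(-2816) = 24982 + 2816 = 27798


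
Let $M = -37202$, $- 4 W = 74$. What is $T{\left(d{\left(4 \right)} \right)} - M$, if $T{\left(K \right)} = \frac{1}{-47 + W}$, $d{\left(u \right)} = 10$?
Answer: $\frac{4873460}{131} \approx 37202.0$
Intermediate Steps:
$W = - \frac{37}{2}$ ($W = \left(- \frac{1}{4}\right) 74 = - \frac{37}{2} \approx -18.5$)
$T{\left(K \right)} = - \frac{2}{131}$ ($T{\left(K \right)} = \frac{1}{-47 - \frac{37}{2}} = \frac{1}{- \frac{131}{2}} = - \frac{2}{131}$)
$T{\left(d{\left(4 \right)} \right)} - M = - \frac{2}{131} - -37202 = - \frac{2}{131} + 37202 = \frac{4873460}{131}$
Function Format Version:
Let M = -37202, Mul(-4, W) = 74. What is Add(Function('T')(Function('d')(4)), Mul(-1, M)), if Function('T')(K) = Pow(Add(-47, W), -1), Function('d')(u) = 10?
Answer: Rational(4873460, 131) ≈ 37202.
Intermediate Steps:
W = Rational(-37, 2) (W = Mul(Rational(-1, 4), 74) = Rational(-37, 2) ≈ -18.500)
Function('T')(K) = Rational(-2, 131) (Function('T')(K) = Pow(Add(-47, Rational(-37, 2)), -1) = Pow(Rational(-131, 2), -1) = Rational(-2, 131))
Add(Function('T')(Function('d')(4)), Mul(-1, M)) = Add(Rational(-2, 131), Mul(-1, -37202)) = Add(Rational(-2, 131), 37202) = Rational(4873460, 131)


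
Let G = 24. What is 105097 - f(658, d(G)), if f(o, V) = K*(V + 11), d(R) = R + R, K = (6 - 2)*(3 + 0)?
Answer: 104389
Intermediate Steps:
K = 12 (K = 4*3 = 12)
d(R) = 2*R
f(o, V) = 132 + 12*V (f(o, V) = 12*(V + 11) = 12*(11 + V) = 132 + 12*V)
105097 - f(658, d(G)) = 105097 - (132 + 12*(2*24)) = 105097 - (132 + 12*48) = 105097 - (132 + 576) = 105097 - 1*708 = 105097 - 708 = 104389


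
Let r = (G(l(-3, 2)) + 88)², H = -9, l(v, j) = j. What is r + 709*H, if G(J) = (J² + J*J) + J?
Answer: 3223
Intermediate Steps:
G(J) = J + 2*J² (G(J) = (J² + J²) + J = 2*J² + J = J + 2*J²)
r = 9604 (r = (2*(1 + 2*2) + 88)² = (2*(1 + 4) + 88)² = (2*5 + 88)² = (10 + 88)² = 98² = 9604)
r + 709*H = 9604 + 709*(-9) = 9604 - 6381 = 3223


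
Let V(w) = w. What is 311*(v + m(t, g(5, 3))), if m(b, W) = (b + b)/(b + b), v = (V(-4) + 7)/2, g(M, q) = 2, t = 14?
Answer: 1555/2 ≈ 777.50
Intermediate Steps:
v = 3/2 (v = (-4 + 7)/2 = (½)*3 = 3/2 ≈ 1.5000)
m(b, W) = 1 (m(b, W) = (2*b)/((2*b)) = (2*b)*(1/(2*b)) = 1)
311*(v + m(t, g(5, 3))) = 311*(3/2 + 1) = 311*(5/2) = 1555/2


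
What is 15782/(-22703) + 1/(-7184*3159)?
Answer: -358160770895/515227693968 ≈ -0.69515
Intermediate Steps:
15782/(-22703) + 1/(-7184*3159) = 15782*(-1/22703) - 1/7184*1/3159 = -15782/22703 - 1/22694256 = -358160770895/515227693968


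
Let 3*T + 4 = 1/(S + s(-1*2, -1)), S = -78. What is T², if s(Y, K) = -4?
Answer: 108241/60516 ≈ 1.7886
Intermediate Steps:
T = -329/246 (T = -4/3 + 1/(3*(-78 - 4)) = -4/3 + (⅓)/(-82) = -4/3 + (⅓)*(-1/82) = -4/3 - 1/246 = -329/246 ≈ -1.3374)
T² = (-329/246)² = 108241/60516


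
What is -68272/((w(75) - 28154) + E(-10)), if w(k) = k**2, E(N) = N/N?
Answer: 4267/1408 ≈ 3.0305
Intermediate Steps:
E(N) = 1
-68272/((w(75) - 28154) + E(-10)) = -68272/((75**2 - 28154) + 1) = -68272/((5625 - 28154) + 1) = -68272/(-22529 + 1) = -68272/(-22528) = -68272*(-1/22528) = 4267/1408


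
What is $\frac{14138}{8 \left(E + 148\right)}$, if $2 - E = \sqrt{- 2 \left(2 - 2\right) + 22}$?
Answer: $\frac{530175}{44956} + \frac{7069 \sqrt{22}}{89912} \approx 12.162$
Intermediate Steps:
$E = 2 - \sqrt{22}$ ($E = 2 - \sqrt{- 2 \left(2 - 2\right) + 22} = 2 - \sqrt{\left(-2\right) 0 + 22} = 2 - \sqrt{0 + 22} = 2 - \sqrt{22} \approx -2.6904$)
$\frac{14138}{8 \left(E + 148\right)} = \frac{14138}{8 \left(\left(2 - \sqrt{22}\right) + 148\right)} = \frac{14138}{8 \left(150 - \sqrt{22}\right)} = \frac{14138}{1200 - 8 \sqrt{22}}$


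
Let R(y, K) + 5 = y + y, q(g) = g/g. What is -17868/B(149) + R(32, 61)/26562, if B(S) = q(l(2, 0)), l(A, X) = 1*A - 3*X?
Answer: -474609757/26562 ≈ -17868.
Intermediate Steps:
l(A, X) = A - 3*X
q(g) = 1
B(S) = 1
R(y, K) = -5 + 2*y (R(y, K) = -5 + (y + y) = -5 + 2*y)
-17868/B(149) + R(32, 61)/26562 = -17868/1 + (-5 + 2*32)/26562 = -17868*1 + (-5 + 64)*(1/26562) = -17868 + 59*(1/26562) = -17868 + 59/26562 = -474609757/26562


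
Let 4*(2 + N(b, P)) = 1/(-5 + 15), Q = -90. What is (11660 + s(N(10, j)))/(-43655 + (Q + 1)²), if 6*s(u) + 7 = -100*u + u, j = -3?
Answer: -2805941/8576160 ≈ -0.32718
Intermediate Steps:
N(b, P) = -79/40 (N(b, P) = -2 + 1/(4*(-5 + 15)) = -2 + (¼)/10 = -2 + (¼)*(⅒) = -2 + 1/40 = -79/40)
s(u) = -7/6 - 33*u/2 (s(u) = -7/6 + (-100*u + u)/6 = -7/6 + (-99*u)/6 = -7/6 - 33*u/2)
(11660 + s(N(10, j)))/(-43655 + (Q + 1)²) = (11660 + (-7/6 - 33/2*(-79/40)))/(-43655 + (-90 + 1)²) = (11660 + (-7/6 + 2607/80))/(-43655 + (-89)²) = (11660 + 7541/240)/(-43655 + 7921) = (2805941/240)/(-35734) = (2805941/240)*(-1/35734) = -2805941/8576160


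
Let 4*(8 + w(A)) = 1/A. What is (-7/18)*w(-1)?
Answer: 77/24 ≈ 3.2083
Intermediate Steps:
w(A) = -8 + 1/(4*A) (w(A) = -8 + (1/A)/4 = -8 + 1/(4*A))
(-7/18)*w(-1) = (-7/18)*(-8 + (1/4)/(-1)) = (-7*1/18)*(-8 + (1/4)*(-1)) = -7*(-8 - 1/4)/18 = -7/18*(-33/4) = 77/24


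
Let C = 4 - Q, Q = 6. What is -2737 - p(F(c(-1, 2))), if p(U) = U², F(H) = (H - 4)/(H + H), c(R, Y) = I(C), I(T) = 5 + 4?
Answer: -886813/324 ≈ -2737.1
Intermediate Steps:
C = -2 (C = 4 - 1*6 = 4 - 6 = -2)
I(T) = 9
c(R, Y) = 9
F(H) = (-4 + H)/(2*H) (F(H) = (-4 + H)/((2*H)) = (-4 + H)*(1/(2*H)) = (-4 + H)/(2*H))
-2737 - p(F(c(-1, 2))) = -2737 - ((½)*(-4 + 9)/9)² = -2737 - ((½)*(⅑)*5)² = -2737 - (5/18)² = -2737 - 1*25/324 = -2737 - 25/324 = -886813/324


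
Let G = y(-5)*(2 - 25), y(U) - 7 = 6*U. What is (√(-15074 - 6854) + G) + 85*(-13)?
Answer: -576 + 2*I*√5482 ≈ -576.0 + 148.08*I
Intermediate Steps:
y(U) = 7 + 6*U
G = 529 (G = (7 + 6*(-5))*(2 - 25) = (7 - 30)*(-23) = -23*(-23) = 529)
(√(-15074 - 6854) + G) + 85*(-13) = (√(-15074 - 6854) + 529) + 85*(-13) = (√(-21928) + 529) - 1105 = (2*I*√5482 + 529) - 1105 = (529 + 2*I*√5482) - 1105 = -576 + 2*I*√5482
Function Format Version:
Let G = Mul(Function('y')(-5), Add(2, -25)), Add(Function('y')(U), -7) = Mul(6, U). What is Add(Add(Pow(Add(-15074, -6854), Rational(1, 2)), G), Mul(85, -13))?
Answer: Add(-576, Mul(2, I, Pow(5482, Rational(1, 2)))) ≈ Add(-576.00, Mul(148.08, I))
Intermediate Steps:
Function('y')(U) = Add(7, Mul(6, U))
G = 529 (G = Mul(Add(7, Mul(6, -5)), Add(2, -25)) = Mul(Add(7, -30), -23) = Mul(-23, -23) = 529)
Add(Add(Pow(Add(-15074, -6854), Rational(1, 2)), G), Mul(85, -13)) = Add(Add(Pow(Add(-15074, -6854), Rational(1, 2)), 529), Mul(85, -13)) = Add(Add(Pow(-21928, Rational(1, 2)), 529), -1105) = Add(Add(Mul(2, I, Pow(5482, Rational(1, 2))), 529), -1105) = Add(Add(529, Mul(2, I, Pow(5482, Rational(1, 2)))), -1105) = Add(-576, Mul(2, I, Pow(5482, Rational(1, 2))))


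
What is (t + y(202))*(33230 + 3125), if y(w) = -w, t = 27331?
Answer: 986274795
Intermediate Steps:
(t + y(202))*(33230 + 3125) = (27331 - 1*202)*(33230 + 3125) = (27331 - 202)*36355 = 27129*36355 = 986274795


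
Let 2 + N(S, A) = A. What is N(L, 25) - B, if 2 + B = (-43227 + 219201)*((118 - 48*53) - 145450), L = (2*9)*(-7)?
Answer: 26022331249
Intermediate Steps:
L = -126 (L = 18*(-7) = -126)
B = -26022331226 (B = -2 + (-43227 + 219201)*((118 - 48*53) - 145450) = -2 + 175974*((118 - 2544) - 145450) = -2 + 175974*(-2426 - 145450) = -2 + 175974*(-147876) = -2 - 26022331224 = -26022331226)
N(S, A) = -2 + A
N(L, 25) - B = (-2 + 25) - 1*(-26022331226) = 23 + 26022331226 = 26022331249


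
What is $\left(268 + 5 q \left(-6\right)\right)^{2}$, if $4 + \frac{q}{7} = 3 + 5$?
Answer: $327184$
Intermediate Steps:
$q = 28$ ($q = -28 + 7 \left(3 + 5\right) = -28 + 7 \cdot 8 = -28 + 56 = 28$)
$\left(268 + 5 q \left(-6\right)\right)^{2} = \left(268 + 5 \cdot 28 \left(-6\right)\right)^{2} = \left(268 + 140 \left(-6\right)\right)^{2} = \left(268 - 840\right)^{2} = \left(-572\right)^{2} = 327184$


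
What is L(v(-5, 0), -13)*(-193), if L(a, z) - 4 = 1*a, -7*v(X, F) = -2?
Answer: -5790/7 ≈ -827.14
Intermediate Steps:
v(X, F) = 2/7 (v(X, F) = -⅐*(-2) = 2/7)
L(a, z) = 4 + a (L(a, z) = 4 + 1*a = 4 + a)
L(v(-5, 0), -13)*(-193) = (4 + 2/7)*(-193) = (30/7)*(-193) = -5790/7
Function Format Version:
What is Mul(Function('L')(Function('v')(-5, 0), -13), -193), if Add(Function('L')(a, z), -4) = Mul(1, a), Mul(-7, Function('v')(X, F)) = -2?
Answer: Rational(-5790, 7) ≈ -827.14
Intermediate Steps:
Function('v')(X, F) = Rational(2, 7) (Function('v')(X, F) = Mul(Rational(-1, 7), -2) = Rational(2, 7))
Function('L')(a, z) = Add(4, a) (Function('L')(a, z) = Add(4, Mul(1, a)) = Add(4, a))
Mul(Function('L')(Function('v')(-5, 0), -13), -193) = Mul(Add(4, Rational(2, 7)), -193) = Mul(Rational(30, 7), -193) = Rational(-5790, 7)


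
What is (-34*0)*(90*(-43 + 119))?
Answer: 0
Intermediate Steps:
(-34*0)*(90*(-43 + 119)) = 0*(90*76) = 0*6840 = 0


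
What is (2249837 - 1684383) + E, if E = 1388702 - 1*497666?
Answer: 1456490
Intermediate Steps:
E = 891036 (E = 1388702 - 497666 = 891036)
(2249837 - 1684383) + E = (2249837 - 1684383) + 891036 = 565454 + 891036 = 1456490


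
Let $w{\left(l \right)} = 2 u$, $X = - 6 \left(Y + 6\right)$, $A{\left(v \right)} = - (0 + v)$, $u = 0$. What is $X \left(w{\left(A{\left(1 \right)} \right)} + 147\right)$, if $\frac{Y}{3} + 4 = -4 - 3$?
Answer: $23814$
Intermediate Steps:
$A{\left(v \right)} = - v$
$Y = -33$ ($Y = -12 + 3 \left(-4 - 3\right) = -12 + 3 \left(-7\right) = -12 - 21 = -33$)
$X = 162$ ($X = - 6 \left(-33 + 6\right) = \left(-6\right) \left(-27\right) = 162$)
$w{\left(l \right)} = 0$ ($w{\left(l \right)} = 2 \cdot 0 = 0$)
$X \left(w{\left(A{\left(1 \right)} \right)} + 147\right) = 162 \left(0 + 147\right) = 162 \cdot 147 = 23814$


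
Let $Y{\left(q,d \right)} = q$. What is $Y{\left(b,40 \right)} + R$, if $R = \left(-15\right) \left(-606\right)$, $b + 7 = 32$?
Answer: $9115$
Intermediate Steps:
$b = 25$ ($b = -7 + 32 = 25$)
$R = 9090$
$Y{\left(b,40 \right)} + R = 25 + 9090 = 9115$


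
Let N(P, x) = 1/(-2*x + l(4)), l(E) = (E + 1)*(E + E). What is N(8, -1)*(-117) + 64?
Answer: 857/14 ≈ 61.214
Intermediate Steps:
l(E) = 2*E*(1 + E) (l(E) = (1 + E)*(2*E) = 2*E*(1 + E))
N(P, x) = 1/(40 - 2*x) (N(P, x) = 1/(-2*x + 2*4*(1 + 4)) = 1/(-2*x + 2*4*5) = 1/(-2*x + 40) = 1/(40 - 2*x))
N(8, -1)*(-117) + 64 = -1/(-40 + 2*(-1))*(-117) + 64 = -1/(-40 - 2)*(-117) + 64 = -1/(-42)*(-117) + 64 = -1*(-1/42)*(-117) + 64 = (1/42)*(-117) + 64 = -39/14 + 64 = 857/14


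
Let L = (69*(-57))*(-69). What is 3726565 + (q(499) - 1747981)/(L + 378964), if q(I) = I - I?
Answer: 2423536260684/650341 ≈ 3.7266e+6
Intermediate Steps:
q(I) = 0
L = 271377 (L = -3933*(-69) = 271377)
3726565 + (q(499) - 1747981)/(L + 378964) = 3726565 + (0 - 1747981)/(271377 + 378964) = 3726565 - 1747981/650341 = 2423536260684/650341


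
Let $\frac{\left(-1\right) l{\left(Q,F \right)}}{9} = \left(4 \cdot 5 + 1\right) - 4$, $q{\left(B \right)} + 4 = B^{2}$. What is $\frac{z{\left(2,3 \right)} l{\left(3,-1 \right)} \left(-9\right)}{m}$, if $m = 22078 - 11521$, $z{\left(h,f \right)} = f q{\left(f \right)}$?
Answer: $\frac{45}{23} \approx 1.9565$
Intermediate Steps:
$q{\left(B \right)} = -4 + B^{2}$
$z{\left(h,f \right)} = f \left(-4 + f^{2}\right)$
$l{\left(Q,F \right)} = -153$ ($l{\left(Q,F \right)} = - 9 \left(\left(4 \cdot 5 + 1\right) - 4\right) = - 9 \left(\left(20 + 1\right) - 4\right) = - 9 \left(21 - 4\right) = \left(-9\right) 17 = -153$)
$m = 10557$
$\frac{z{\left(2,3 \right)} l{\left(3,-1 \right)} \left(-9\right)}{m} = \frac{3 \left(-4 + 3^{2}\right) \left(-153\right) \left(-9\right)}{10557} = 3 \left(-4 + 9\right) \left(-153\right) \left(-9\right) \frac{1}{10557} = 3 \cdot 5 \left(-153\right) \left(-9\right) \frac{1}{10557} = 15 \left(-153\right) \left(-9\right) \frac{1}{10557} = \left(-2295\right) \left(-9\right) \frac{1}{10557} = 20655 \cdot \frac{1}{10557} = \frac{45}{23}$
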